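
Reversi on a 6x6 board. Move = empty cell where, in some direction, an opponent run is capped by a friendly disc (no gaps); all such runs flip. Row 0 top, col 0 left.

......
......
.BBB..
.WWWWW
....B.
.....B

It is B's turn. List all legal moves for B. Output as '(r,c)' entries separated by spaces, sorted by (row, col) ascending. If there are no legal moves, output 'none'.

(2,0): no bracket -> illegal
(2,4): flips 1 -> legal
(2,5): no bracket -> illegal
(3,0): no bracket -> illegal
(4,0): flips 1 -> legal
(4,1): flips 2 -> legal
(4,2): flips 1 -> legal
(4,3): flips 2 -> legal
(4,5): flips 1 -> legal

Answer: (2,4) (4,0) (4,1) (4,2) (4,3) (4,5)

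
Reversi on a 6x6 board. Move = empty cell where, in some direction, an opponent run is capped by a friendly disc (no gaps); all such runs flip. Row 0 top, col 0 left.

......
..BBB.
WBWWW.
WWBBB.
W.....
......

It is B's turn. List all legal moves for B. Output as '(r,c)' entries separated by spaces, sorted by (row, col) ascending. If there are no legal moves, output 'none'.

Answer: (1,1) (1,5) (2,5) (3,5) (4,1)

Derivation:
(1,0): no bracket -> illegal
(1,1): flips 1 -> legal
(1,5): flips 1 -> legal
(2,5): flips 3 -> legal
(3,5): flips 1 -> legal
(4,1): flips 1 -> legal
(4,2): no bracket -> illegal
(5,0): no bracket -> illegal
(5,1): no bracket -> illegal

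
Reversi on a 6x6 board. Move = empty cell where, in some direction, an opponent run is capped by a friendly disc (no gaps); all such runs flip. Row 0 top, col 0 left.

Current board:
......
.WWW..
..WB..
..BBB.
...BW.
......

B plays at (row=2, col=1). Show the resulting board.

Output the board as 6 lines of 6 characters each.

Answer: ......
.WWW..
.BBB..
..BBB.
...BW.
......

Derivation:
Place B at (2,1); scan 8 dirs for brackets.
Dir NW: first cell '.' (not opp) -> no flip
Dir N: opp run (1,1), next='.' -> no flip
Dir NE: opp run (1,2), next='.' -> no flip
Dir W: first cell '.' (not opp) -> no flip
Dir E: opp run (2,2) capped by B -> flip
Dir SW: first cell '.' (not opp) -> no flip
Dir S: first cell '.' (not opp) -> no flip
Dir SE: first cell 'B' (not opp) -> no flip
All flips: (2,2)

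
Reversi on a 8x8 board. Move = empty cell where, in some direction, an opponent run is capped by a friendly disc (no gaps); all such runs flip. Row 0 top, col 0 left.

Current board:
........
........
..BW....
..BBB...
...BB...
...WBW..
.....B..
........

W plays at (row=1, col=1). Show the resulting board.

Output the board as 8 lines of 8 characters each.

Answer: ........
.W......
..WW....
..BWB...
...BW...
...WBW..
.....B..
........

Derivation:
Place W at (1,1); scan 8 dirs for brackets.
Dir NW: first cell '.' (not opp) -> no flip
Dir N: first cell '.' (not opp) -> no flip
Dir NE: first cell '.' (not opp) -> no flip
Dir W: first cell '.' (not opp) -> no flip
Dir E: first cell '.' (not opp) -> no flip
Dir SW: first cell '.' (not opp) -> no flip
Dir S: first cell '.' (not opp) -> no flip
Dir SE: opp run (2,2) (3,3) (4,4) capped by W -> flip
All flips: (2,2) (3,3) (4,4)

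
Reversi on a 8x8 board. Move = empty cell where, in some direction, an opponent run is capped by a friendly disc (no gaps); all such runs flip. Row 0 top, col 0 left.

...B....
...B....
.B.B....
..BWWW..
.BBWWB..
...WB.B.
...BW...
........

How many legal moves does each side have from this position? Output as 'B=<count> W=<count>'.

Answer: B=7 W=11

Derivation:
-- B to move --
(2,2): no bracket -> illegal
(2,4): flips 3 -> legal
(2,5): flips 1 -> legal
(2,6): no bracket -> illegal
(3,6): flips 3 -> legal
(4,6): no bracket -> illegal
(5,2): flips 1 -> legal
(5,5): no bracket -> illegal
(6,2): no bracket -> illegal
(6,5): flips 1 -> legal
(7,3): no bracket -> illegal
(7,4): flips 1 -> legal
(7,5): flips 2 -> legal
B mobility = 7
-- W to move --
(0,2): no bracket -> illegal
(0,4): no bracket -> illegal
(1,0): flips 2 -> legal
(1,1): no bracket -> illegal
(1,2): flips 1 -> legal
(1,4): no bracket -> illegal
(2,0): no bracket -> illegal
(2,2): no bracket -> illegal
(2,4): no bracket -> illegal
(3,0): no bracket -> illegal
(3,1): flips 2 -> legal
(3,6): no bracket -> illegal
(4,0): flips 2 -> legal
(4,6): flips 1 -> legal
(4,7): no bracket -> illegal
(5,0): no bracket -> illegal
(5,1): flips 1 -> legal
(5,2): no bracket -> illegal
(5,5): flips 2 -> legal
(5,7): no bracket -> illegal
(6,2): flips 1 -> legal
(6,5): flips 1 -> legal
(6,6): no bracket -> illegal
(6,7): flips 2 -> legal
(7,2): no bracket -> illegal
(7,3): flips 1 -> legal
(7,4): no bracket -> illegal
W mobility = 11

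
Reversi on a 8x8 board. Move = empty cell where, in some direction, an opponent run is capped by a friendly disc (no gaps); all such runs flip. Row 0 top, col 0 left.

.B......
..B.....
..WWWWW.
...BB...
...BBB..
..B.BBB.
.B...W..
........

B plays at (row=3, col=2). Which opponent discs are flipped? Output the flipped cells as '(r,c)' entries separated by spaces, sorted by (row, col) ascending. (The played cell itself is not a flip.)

Answer: (2,2)

Derivation:
Dir NW: first cell '.' (not opp) -> no flip
Dir N: opp run (2,2) capped by B -> flip
Dir NE: opp run (2,3), next='.' -> no flip
Dir W: first cell '.' (not opp) -> no flip
Dir E: first cell 'B' (not opp) -> no flip
Dir SW: first cell '.' (not opp) -> no flip
Dir S: first cell '.' (not opp) -> no flip
Dir SE: first cell 'B' (not opp) -> no flip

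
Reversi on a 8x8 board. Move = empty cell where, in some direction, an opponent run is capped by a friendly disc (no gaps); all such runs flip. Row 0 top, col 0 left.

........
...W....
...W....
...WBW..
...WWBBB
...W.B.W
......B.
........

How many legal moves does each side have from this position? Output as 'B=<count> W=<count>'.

-- B to move --
(0,2): no bracket -> illegal
(0,3): no bracket -> illegal
(0,4): no bracket -> illegal
(1,2): flips 1 -> legal
(1,4): no bracket -> illegal
(2,2): flips 2 -> legal
(2,4): flips 1 -> legal
(2,5): flips 1 -> legal
(2,6): no bracket -> illegal
(3,2): flips 1 -> legal
(3,6): flips 1 -> legal
(4,2): flips 2 -> legal
(5,2): flips 1 -> legal
(5,4): flips 1 -> legal
(5,6): no bracket -> illegal
(6,2): no bracket -> illegal
(6,3): no bracket -> illegal
(6,4): no bracket -> illegal
(6,7): flips 1 -> legal
B mobility = 10
-- W to move --
(2,4): flips 1 -> legal
(2,5): flips 1 -> legal
(3,6): no bracket -> illegal
(3,7): flips 1 -> legal
(5,4): no bracket -> illegal
(5,6): flips 2 -> legal
(6,4): no bracket -> illegal
(6,5): flips 2 -> legal
(6,7): no bracket -> illegal
(7,5): flips 1 -> legal
(7,6): no bracket -> illegal
(7,7): flips 2 -> legal
W mobility = 7

Answer: B=10 W=7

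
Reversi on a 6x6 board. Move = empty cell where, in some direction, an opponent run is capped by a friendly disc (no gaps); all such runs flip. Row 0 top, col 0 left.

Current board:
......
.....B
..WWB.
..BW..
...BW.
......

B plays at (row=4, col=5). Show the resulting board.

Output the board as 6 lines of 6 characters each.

Answer: ......
.....B
..WWB.
..BW..
...BBB
......

Derivation:
Place B at (4,5); scan 8 dirs for brackets.
Dir NW: first cell '.' (not opp) -> no flip
Dir N: first cell '.' (not opp) -> no flip
Dir NE: edge -> no flip
Dir W: opp run (4,4) capped by B -> flip
Dir E: edge -> no flip
Dir SW: first cell '.' (not opp) -> no flip
Dir S: first cell '.' (not opp) -> no flip
Dir SE: edge -> no flip
All flips: (4,4)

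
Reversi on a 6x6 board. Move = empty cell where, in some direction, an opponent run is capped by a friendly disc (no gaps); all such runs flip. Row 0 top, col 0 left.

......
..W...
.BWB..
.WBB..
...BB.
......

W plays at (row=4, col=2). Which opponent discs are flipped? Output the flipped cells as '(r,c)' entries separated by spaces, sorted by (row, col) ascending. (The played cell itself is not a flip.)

Answer: (3,2)

Derivation:
Dir NW: first cell 'W' (not opp) -> no flip
Dir N: opp run (3,2) capped by W -> flip
Dir NE: opp run (3,3), next='.' -> no flip
Dir W: first cell '.' (not opp) -> no flip
Dir E: opp run (4,3) (4,4), next='.' -> no flip
Dir SW: first cell '.' (not opp) -> no flip
Dir S: first cell '.' (not opp) -> no flip
Dir SE: first cell '.' (not opp) -> no flip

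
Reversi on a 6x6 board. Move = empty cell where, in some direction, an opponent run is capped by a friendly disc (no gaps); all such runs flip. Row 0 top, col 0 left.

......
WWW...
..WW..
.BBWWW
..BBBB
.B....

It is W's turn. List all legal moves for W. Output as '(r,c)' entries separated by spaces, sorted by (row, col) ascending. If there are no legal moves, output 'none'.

(2,0): no bracket -> illegal
(2,1): no bracket -> illegal
(3,0): flips 2 -> legal
(4,0): flips 1 -> legal
(4,1): flips 1 -> legal
(5,0): no bracket -> illegal
(5,2): flips 3 -> legal
(5,3): flips 2 -> legal
(5,4): flips 1 -> legal
(5,5): flips 2 -> legal

Answer: (3,0) (4,0) (4,1) (5,2) (5,3) (5,4) (5,5)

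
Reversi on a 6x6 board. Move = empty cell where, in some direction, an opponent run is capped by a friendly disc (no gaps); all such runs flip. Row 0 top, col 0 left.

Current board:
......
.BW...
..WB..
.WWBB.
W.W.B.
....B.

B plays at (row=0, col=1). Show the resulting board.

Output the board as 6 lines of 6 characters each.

Place B at (0,1); scan 8 dirs for brackets.
Dir NW: edge -> no flip
Dir N: edge -> no flip
Dir NE: edge -> no flip
Dir W: first cell '.' (not opp) -> no flip
Dir E: first cell '.' (not opp) -> no flip
Dir SW: first cell '.' (not opp) -> no flip
Dir S: first cell 'B' (not opp) -> no flip
Dir SE: opp run (1,2) capped by B -> flip
All flips: (1,2)

Answer: .B....
.BB...
..WB..
.WWBB.
W.W.B.
....B.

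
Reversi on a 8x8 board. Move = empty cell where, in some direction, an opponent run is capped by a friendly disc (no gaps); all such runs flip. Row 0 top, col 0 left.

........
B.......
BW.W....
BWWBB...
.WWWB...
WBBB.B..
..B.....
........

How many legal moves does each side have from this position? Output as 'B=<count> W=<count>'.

-- B to move --
(1,1): flips 3 -> legal
(1,2): flips 2 -> legal
(1,3): flips 1 -> legal
(1,4): no bracket -> illegal
(2,2): flips 3 -> legal
(2,4): no bracket -> illegal
(4,0): flips 3 -> legal
(5,4): flips 3 -> legal
(6,0): no bracket -> illegal
(6,1): no bracket -> illegal
B mobility = 6
-- W to move --
(0,0): no bracket -> illegal
(0,1): no bracket -> illegal
(1,1): no bracket -> illegal
(2,2): no bracket -> illegal
(2,4): flips 1 -> legal
(2,5): flips 1 -> legal
(3,5): flips 2 -> legal
(4,0): no bracket -> illegal
(4,5): flips 2 -> legal
(4,6): no bracket -> illegal
(5,4): flips 3 -> legal
(5,6): no bracket -> illegal
(6,0): flips 1 -> legal
(6,1): flips 2 -> legal
(6,3): flips 2 -> legal
(6,4): flips 1 -> legal
(6,5): no bracket -> illegal
(6,6): no bracket -> illegal
(7,1): no bracket -> illegal
(7,2): flips 2 -> legal
(7,3): no bracket -> illegal
W mobility = 10

Answer: B=6 W=10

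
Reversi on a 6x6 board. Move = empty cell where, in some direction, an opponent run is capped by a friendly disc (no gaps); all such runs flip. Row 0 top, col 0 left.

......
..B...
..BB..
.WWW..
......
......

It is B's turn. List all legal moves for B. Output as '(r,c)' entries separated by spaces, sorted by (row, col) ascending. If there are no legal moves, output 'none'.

(2,0): no bracket -> illegal
(2,1): no bracket -> illegal
(2,4): no bracket -> illegal
(3,0): no bracket -> illegal
(3,4): no bracket -> illegal
(4,0): flips 1 -> legal
(4,1): flips 1 -> legal
(4,2): flips 1 -> legal
(4,3): flips 1 -> legal
(4,4): flips 1 -> legal

Answer: (4,0) (4,1) (4,2) (4,3) (4,4)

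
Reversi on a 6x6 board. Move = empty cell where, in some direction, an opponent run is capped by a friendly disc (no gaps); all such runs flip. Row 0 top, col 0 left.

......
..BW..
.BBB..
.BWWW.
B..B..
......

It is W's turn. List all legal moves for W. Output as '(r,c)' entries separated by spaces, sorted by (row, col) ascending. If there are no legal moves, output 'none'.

Answer: (0,1) (0,2) (1,0) (1,1) (1,4) (3,0) (5,2) (5,3) (5,4)

Derivation:
(0,1): flips 2 -> legal
(0,2): flips 2 -> legal
(0,3): no bracket -> illegal
(1,0): flips 1 -> legal
(1,1): flips 2 -> legal
(1,4): flips 1 -> legal
(2,0): no bracket -> illegal
(2,4): no bracket -> illegal
(3,0): flips 1 -> legal
(4,1): no bracket -> illegal
(4,2): no bracket -> illegal
(4,4): no bracket -> illegal
(5,0): no bracket -> illegal
(5,1): no bracket -> illegal
(5,2): flips 1 -> legal
(5,3): flips 1 -> legal
(5,4): flips 1 -> legal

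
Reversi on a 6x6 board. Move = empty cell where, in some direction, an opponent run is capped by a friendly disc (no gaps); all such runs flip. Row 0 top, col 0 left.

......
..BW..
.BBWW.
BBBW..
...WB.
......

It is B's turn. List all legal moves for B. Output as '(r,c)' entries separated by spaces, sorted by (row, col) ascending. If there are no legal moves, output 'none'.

(0,2): no bracket -> illegal
(0,3): no bracket -> illegal
(0,4): flips 1 -> legal
(1,4): flips 2 -> legal
(1,5): no bracket -> illegal
(2,5): flips 2 -> legal
(3,4): flips 2 -> legal
(3,5): no bracket -> illegal
(4,2): flips 1 -> legal
(5,2): no bracket -> illegal
(5,3): no bracket -> illegal
(5,4): flips 1 -> legal

Answer: (0,4) (1,4) (2,5) (3,4) (4,2) (5,4)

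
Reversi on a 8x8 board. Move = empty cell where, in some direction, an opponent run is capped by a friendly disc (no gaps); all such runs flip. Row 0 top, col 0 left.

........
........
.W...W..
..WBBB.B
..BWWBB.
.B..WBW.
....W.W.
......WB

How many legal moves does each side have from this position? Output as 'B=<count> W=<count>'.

Answer: B=12 W=9

Derivation:
-- B to move --
(1,0): no bracket -> illegal
(1,1): no bracket -> illegal
(1,2): no bracket -> illegal
(1,4): no bracket -> illegal
(1,5): flips 1 -> legal
(1,6): flips 1 -> legal
(2,0): no bracket -> illegal
(2,2): flips 1 -> legal
(2,3): no bracket -> illegal
(2,4): no bracket -> illegal
(2,6): no bracket -> illegal
(3,0): no bracket -> illegal
(3,1): flips 1 -> legal
(3,6): no bracket -> illegal
(4,1): no bracket -> illegal
(4,7): no bracket -> illegal
(5,2): flips 1 -> legal
(5,3): flips 3 -> legal
(5,7): flips 1 -> legal
(6,3): flips 1 -> legal
(6,5): no bracket -> illegal
(6,7): flips 1 -> legal
(7,3): flips 1 -> legal
(7,4): flips 3 -> legal
(7,5): flips 1 -> legal
B mobility = 12
-- W to move --
(2,2): flips 1 -> legal
(2,3): flips 3 -> legal
(2,4): flips 1 -> legal
(2,6): flips 1 -> legal
(2,7): no bracket -> illegal
(3,1): no bracket -> illegal
(3,6): flips 5 -> legal
(4,0): no bracket -> illegal
(4,1): flips 1 -> legal
(4,7): flips 2 -> legal
(5,0): no bracket -> illegal
(5,2): flips 1 -> legal
(5,3): no bracket -> illegal
(5,7): no bracket -> illegal
(6,0): no bracket -> illegal
(6,1): no bracket -> illegal
(6,2): no bracket -> illegal
(6,5): flips 3 -> legal
(6,7): no bracket -> illegal
W mobility = 9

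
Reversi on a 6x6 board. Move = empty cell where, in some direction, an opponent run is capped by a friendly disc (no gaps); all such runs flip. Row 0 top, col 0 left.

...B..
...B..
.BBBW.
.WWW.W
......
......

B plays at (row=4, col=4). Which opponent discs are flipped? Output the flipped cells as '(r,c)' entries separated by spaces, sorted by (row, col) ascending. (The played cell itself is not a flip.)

Dir NW: opp run (3,3) capped by B -> flip
Dir N: first cell '.' (not opp) -> no flip
Dir NE: opp run (3,5), next=edge -> no flip
Dir W: first cell '.' (not opp) -> no flip
Dir E: first cell '.' (not opp) -> no flip
Dir SW: first cell '.' (not opp) -> no flip
Dir S: first cell '.' (not opp) -> no flip
Dir SE: first cell '.' (not opp) -> no flip

Answer: (3,3)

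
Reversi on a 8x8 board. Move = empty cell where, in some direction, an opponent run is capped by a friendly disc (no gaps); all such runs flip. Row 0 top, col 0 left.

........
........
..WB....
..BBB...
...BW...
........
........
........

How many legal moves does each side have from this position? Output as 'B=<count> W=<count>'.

Answer: B=6 W=2

Derivation:
-- B to move --
(1,1): flips 1 -> legal
(1,2): flips 1 -> legal
(1,3): no bracket -> illegal
(2,1): flips 1 -> legal
(3,1): no bracket -> illegal
(3,5): no bracket -> illegal
(4,5): flips 1 -> legal
(5,3): no bracket -> illegal
(5,4): flips 1 -> legal
(5,5): flips 1 -> legal
B mobility = 6
-- W to move --
(1,2): no bracket -> illegal
(1,3): no bracket -> illegal
(1,4): no bracket -> illegal
(2,1): no bracket -> illegal
(2,4): flips 2 -> legal
(2,5): no bracket -> illegal
(3,1): no bracket -> illegal
(3,5): no bracket -> illegal
(4,1): no bracket -> illegal
(4,2): flips 2 -> legal
(4,5): no bracket -> illegal
(5,2): no bracket -> illegal
(5,3): no bracket -> illegal
(5,4): no bracket -> illegal
W mobility = 2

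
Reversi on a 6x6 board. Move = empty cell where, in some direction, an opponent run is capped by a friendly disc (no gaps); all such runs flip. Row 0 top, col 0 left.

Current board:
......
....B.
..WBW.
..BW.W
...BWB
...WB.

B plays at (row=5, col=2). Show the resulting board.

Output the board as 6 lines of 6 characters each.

Answer: ......
....B.
..WBW.
..BW.W
...BWB
..BBB.

Derivation:
Place B at (5,2); scan 8 dirs for brackets.
Dir NW: first cell '.' (not opp) -> no flip
Dir N: first cell '.' (not opp) -> no flip
Dir NE: first cell 'B' (not opp) -> no flip
Dir W: first cell '.' (not opp) -> no flip
Dir E: opp run (5,3) capped by B -> flip
Dir SW: edge -> no flip
Dir S: edge -> no flip
Dir SE: edge -> no flip
All flips: (5,3)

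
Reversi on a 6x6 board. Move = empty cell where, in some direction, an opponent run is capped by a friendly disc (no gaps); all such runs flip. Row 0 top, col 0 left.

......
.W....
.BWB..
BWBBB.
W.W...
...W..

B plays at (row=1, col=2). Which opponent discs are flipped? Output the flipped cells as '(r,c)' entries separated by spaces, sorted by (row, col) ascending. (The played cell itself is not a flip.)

Answer: (2,2)

Derivation:
Dir NW: first cell '.' (not opp) -> no flip
Dir N: first cell '.' (not opp) -> no flip
Dir NE: first cell '.' (not opp) -> no flip
Dir W: opp run (1,1), next='.' -> no flip
Dir E: first cell '.' (not opp) -> no flip
Dir SW: first cell 'B' (not opp) -> no flip
Dir S: opp run (2,2) capped by B -> flip
Dir SE: first cell 'B' (not opp) -> no flip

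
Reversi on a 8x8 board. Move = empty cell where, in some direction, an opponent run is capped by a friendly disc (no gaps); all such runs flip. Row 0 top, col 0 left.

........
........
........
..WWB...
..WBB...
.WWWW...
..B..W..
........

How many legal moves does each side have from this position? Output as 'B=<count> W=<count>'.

-- B to move --
(2,1): flips 1 -> legal
(2,2): flips 4 -> legal
(2,3): flips 1 -> legal
(2,4): no bracket -> illegal
(3,1): flips 2 -> legal
(4,0): flips 1 -> legal
(4,1): flips 1 -> legal
(4,5): no bracket -> illegal
(5,0): no bracket -> illegal
(5,5): no bracket -> illegal
(5,6): no bracket -> illegal
(6,0): no bracket -> illegal
(6,1): flips 1 -> legal
(6,3): flips 1 -> legal
(6,4): flips 1 -> legal
(6,6): no bracket -> illegal
(7,4): no bracket -> illegal
(7,5): no bracket -> illegal
(7,6): flips 2 -> legal
B mobility = 10
-- W to move --
(2,3): no bracket -> illegal
(2,4): flips 2 -> legal
(2,5): flips 2 -> legal
(3,5): flips 2 -> legal
(4,5): flips 2 -> legal
(5,5): flips 1 -> legal
(6,1): no bracket -> illegal
(6,3): no bracket -> illegal
(7,1): flips 1 -> legal
(7,2): flips 1 -> legal
(7,3): flips 1 -> legal
W mobility = 8

Answer: B=10 W=8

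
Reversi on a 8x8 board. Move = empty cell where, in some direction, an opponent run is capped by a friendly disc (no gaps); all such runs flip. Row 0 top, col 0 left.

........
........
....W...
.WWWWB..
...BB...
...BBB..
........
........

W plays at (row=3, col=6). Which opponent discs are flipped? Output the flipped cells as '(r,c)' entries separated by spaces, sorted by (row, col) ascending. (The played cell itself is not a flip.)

Dir NW: first cell '.' (not opp) -> no flip
Dir N: first cell '.' (not opp) -> no flip
Dir NE: first cell '.' (not opp) -> no flip
Dir W: opp run (3,5) capped by W -> flip
Dir E: first cell '.' (not opp) -> no flip
Dir SW: first cell '.' (not opp) -> no flip
Dir S: first cell '.' (not opp) -> no flip
Dir SE: first cell '.' (not opp) -> no flip

Answer: (3,5)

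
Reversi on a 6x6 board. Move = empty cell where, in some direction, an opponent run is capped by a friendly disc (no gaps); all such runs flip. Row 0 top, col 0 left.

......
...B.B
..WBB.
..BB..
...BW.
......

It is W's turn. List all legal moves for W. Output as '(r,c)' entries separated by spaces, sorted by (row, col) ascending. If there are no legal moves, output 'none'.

(0,2): no bracket -> illegal
(0,3): no bracket -> illegal
(0,4): flips 1 -> legal
(0,5): no bracket -> illegal
(1,2): no bracket -> illegal
(1,4): no bracket -> illegal
(2,1): no bracket -> illegal
(2,5): flips 2 -> legal
(3,1): no bracket -> illegal
(3,4): no bracket -> illegal
(3,5): no bracket -> illegal
(4,1): no bracket -> illegal
(4,2): flips 2 -> legal
(5,2): no bracket -> illegal
(5,3): no bracket -> illegal
(5,4): no bracket -> illegal

Answer: (0,4) (2,5) (4,2)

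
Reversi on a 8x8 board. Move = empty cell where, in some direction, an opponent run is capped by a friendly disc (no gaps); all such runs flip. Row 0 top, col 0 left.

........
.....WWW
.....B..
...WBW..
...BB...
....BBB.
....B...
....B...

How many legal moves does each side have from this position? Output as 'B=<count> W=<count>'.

-- B to move --
(0,4): no bracket -> illegal
(0,5): flips 1 -> legal
(0,6): no bracket -> illegal
(0,7): flips 1 -> legal
(1,4): no bracket -> illegal
(2,2): flips 1 -> legal
(2,3): flips 1 -> legal
(2,4): no bracket -> illegal
(2,6): flips 1 -> legal
(2,7): no bracket -> illegal
(3,2): flips 1 -> legal
(3,6): flips 1 -> legal
(4,2): no bracket -> illegal
(4,5): flips 1 -> legal
(4,6): no bracket -> illegal
B mobility = 8
-- W to move --
(1,4): no bracket -> illegal
(2,3): no bracket -> illegal
(2,4): no bracket -> illegal
(2,6): no bracket -> illegal
(3,2): no bracket -> illegal
(3,6): no bracket -> illegal
(4,2): no bracket -> illegal
(4,5): no bracket -> illegal
(4,6): no bracket -> illegal
(4,7): no bracket -> illegal
(5,2): flips 3 -> legal
(5,3): flips 2 -> legal
(5,7): no bracket -> illegal
(6,3): no bracket -> illegal
(6,5): no bracket -> illegal
(6,6): flips 2 -> legal
(6,7): no bracket -> illegal
(7,3): no bracket -> illegal
(7,5): no bracket -> illegal
W mobility = 3

Answer: B=8 W=3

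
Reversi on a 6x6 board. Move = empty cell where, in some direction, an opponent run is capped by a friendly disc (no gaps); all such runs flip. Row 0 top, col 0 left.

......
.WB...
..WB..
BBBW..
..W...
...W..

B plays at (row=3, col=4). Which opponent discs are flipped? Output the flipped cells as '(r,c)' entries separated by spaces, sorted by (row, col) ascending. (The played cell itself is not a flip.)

Dir NW: first cell 'B' (not opp) -> no flip
Dir N: first cell '.' (not opp) -> no flip
Dir NE: first cell '.' (not opp) -> no flip
Dir W: opp run (3,3) capped by B -> flip
Dir E: first cell '.' (not opp) -> no flip
Dir SW: first cell '.' (not opp) -> no flip
Dir S: first cell '.' (not opp) -> no flip
Dir SE: first cell '.' (not opp) -> no flip

Answer: (3,3)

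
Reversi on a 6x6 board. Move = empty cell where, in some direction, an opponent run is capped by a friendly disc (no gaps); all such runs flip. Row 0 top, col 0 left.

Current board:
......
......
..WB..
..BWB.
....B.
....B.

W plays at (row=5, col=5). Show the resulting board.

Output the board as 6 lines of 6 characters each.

Place W at (5,5); scan 8 dirs for brackets.
Dir NW: opp run (4,4) capped by W -> flip
Dir N: first cell '.' (not opp) -> no flip
Dir NE: edge -> no flip
Dir W: opp run (5,4), next='.' -> no flip
Dir E: edge -> no flip
Dir SW: edge -> no flip
Dir S: edge -> no flip
Dir SE: edge -> no flip
All flips: (4,4)

Answer: ......
......
..WB..
..BWB.
....W.
....BW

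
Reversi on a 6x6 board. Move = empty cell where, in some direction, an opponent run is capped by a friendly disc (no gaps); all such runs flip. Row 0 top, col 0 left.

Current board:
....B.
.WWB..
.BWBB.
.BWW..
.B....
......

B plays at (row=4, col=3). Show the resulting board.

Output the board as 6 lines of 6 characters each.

Answer: ....B.
.WWB..
.BWBB.
.BBB..
.B.B..
......

Derivation:
Place B at (4,3); scan 8 dirs for brackets.
Dir NW: opp run (3,2) capped by B -> flip
Dir N: opp run (3,3) capped by B -> flip
Dir NE: first cell '.' (not opp) -> no flip
Dir W: first cell '.' (not opp) -> no flip
Dir E: first cell '.' (not opp) -> no flip
Dir SW: first cell '.' (not opp) -> no flip
Dir S: first cell '.' (not opp) -> no flip
Dir SE: first cell '.' (not opp) -> no flip
All flips: (3,2) (3,3)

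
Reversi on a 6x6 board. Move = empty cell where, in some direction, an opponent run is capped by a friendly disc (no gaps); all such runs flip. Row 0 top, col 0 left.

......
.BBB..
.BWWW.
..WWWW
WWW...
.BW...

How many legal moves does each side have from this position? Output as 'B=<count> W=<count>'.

-- B to move --
(1,4): no bracket -> illegal
(1,5): flips 3 -> legal
(2,5): flips 3 -> legal
(3,0): no bracket -> illegal
(3,1): flips 2 -> legal
(4,3): flips 3 -> legal
(4,4): flips 2 -> legal
(4,5): flips 2 -> legal
(5,0): no bracket -> illegal
(5,3): flips 1 -> legal
B mobility = 7
-- W to move --
(0,0): flips 1 -> legal
(0,1): flips 1 -> legal
(0,2): flips 2 -> legal
(0,3): flips 1 -> legal
(0,4): flips 1 -> legal
(1,0): flips 1 -> legal
(1,4): no bracket -> illegal
(2,0): flips 1 -> legal
(3,0): no bracket -> illegal
(3,1): no bracket -> illegal
(5,0): flips 1 -> legal
W mobility = 8

Answer: B=7 W=8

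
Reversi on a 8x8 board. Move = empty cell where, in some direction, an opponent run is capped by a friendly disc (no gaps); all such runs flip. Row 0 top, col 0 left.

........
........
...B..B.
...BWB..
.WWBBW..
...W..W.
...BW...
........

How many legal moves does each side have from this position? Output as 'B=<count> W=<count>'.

Answer: B=9 W=11

Derivation:
-- B to move --
(2,4): flips 1 -> legal
(2,5): flips 1 -> legal
(3,0): no bracket -> illegal
(3,1): no bracket -> illegal
(3,2): no bracket -> illegal
(3,6): no bracket -> illegal
(4,0): flips 2 -> legal
(4,6): flips 1 -> legal
(4,7): no bracket -> illegal
(5,0): no bracket -> illegal
(5,1): flips 1 -> legal
(5,2): no bracket -> illegal
(5,4): no bracket -> illegal
(5,5): flips 1 -> legal
(5,7): no bracket -> illegal
(6,2): flips 1 -> legal
(6,5): flips 1 -> legal
(6,6): no bracket -> illegal
(6,7): flips 3 -> legal
(7,3): no bracket -> illegal
(7,4): no bracket -> illegal
(7,5): no bracket -> illegal
B mobility = 9
-- W to move --
(1,2): flips 1 -> legal
(1,3): flips 3 -> legal
(1,4): no bracket -> illegal
(1,5): no bracket -> illegal
(1,6): no bracket -> illegal
(1,7): flips 3 -> legal
(2,2): no bracket -> illegal
(2,4): flips 1 -> legal
(2,5): flips 1 -> legal
(2,7): no bracket -> illegal
(3,2): flips 1 -> legal
(3,6): flips 1 -> legal
(3,7): no bracket -> illegal
(4,6): no bracket -> illegal
(5,2): flips 1 -> legal
(5,4): flips 1 -> legal
(5,5): no bracket -> illegal
(6,2): flips 1 -> legal
(7,2): no bracket -> illegal
(7,3): flips 1 -> legal
(7,4): no bracket -> illegal
W mobility = 11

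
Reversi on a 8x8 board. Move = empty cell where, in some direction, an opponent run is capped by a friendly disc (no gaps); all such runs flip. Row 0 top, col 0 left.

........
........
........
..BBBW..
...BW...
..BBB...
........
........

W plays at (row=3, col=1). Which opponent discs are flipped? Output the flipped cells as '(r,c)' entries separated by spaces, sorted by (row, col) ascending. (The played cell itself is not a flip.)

Answer: (3,2) (3,3) (3,4)

Derivation:
Dir NW: first cell '.' (not opp) -> no flip
Dir N: first cell '.' (not opp) -> no flip
Dir NE: first cell '.' (not opp) -> no flip
Dir W: first cell '.' (not opp) -> no flip
Dir E: opp run (3,2) (3,3) (3,4) capped by W -> flip
Dir SW: first cell '.' (not opp) -> no flip
Dir S: first cell '.' (not opp) -> no flip
Dir SE: first cell '.' (not opp) -> no flip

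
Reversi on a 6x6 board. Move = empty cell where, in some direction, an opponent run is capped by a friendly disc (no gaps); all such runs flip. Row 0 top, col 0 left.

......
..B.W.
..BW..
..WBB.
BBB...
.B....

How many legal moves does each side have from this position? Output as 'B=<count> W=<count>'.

-- B to move --
(0,3): no bracket -> illegal
(0,4): no bracket -> illegal
(0,5): flips 3 -> legal
(1,3): flips 1 -> legal
(1,5): no bracket -> illegal
(2,1): no bracket -> illegal
(2,4): flips 1 -> legal
(2,5): no bracket -> illegal
(3,1): flips 1 -> legal
(4,3): no bracket -> illegal
B mobility = 4
-- W to move --
(0,1): flips 1 -> legal
(0,2): flips 2 -> legal
(0,3): no bracket -> illegal
(1,1): no bracket -> illegal
(1,3): no bracket -> illegal
(2,1): flips 1 -> legal
(2,4): no bracket -> illegal
(2,5): no bracket -> illegal
(3,0): no bracket -> illegal
(3,1): no bracket -> illegal
(3,5): flips 2 -> legal
(4,3): flips 1 -> legal
(4,4): no bracket -> illegal
(4,5): flips 1 -> legal
(5,0): flips 1 -> legal
(5,2): flips 1 -> legal
(5,3): no bracket -> illegal
W mobility = 8

Answer: B=4 W=8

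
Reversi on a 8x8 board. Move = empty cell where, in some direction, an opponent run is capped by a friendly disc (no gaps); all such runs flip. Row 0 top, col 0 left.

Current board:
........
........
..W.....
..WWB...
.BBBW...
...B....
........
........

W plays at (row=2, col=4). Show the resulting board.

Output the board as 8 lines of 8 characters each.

Answer: ........
........
..W.W...
..WWW...
.BBBW...
...B....
........
........

Derivation:
Place W at (2,4); scan 8 dirs for brackets.
Dir NW: first cell '.' (not opp) -> no flip
Dir N: first cell '.' (not opp) -> no flip
Dir NE: first cell '.' (not opp) -> no flip
Dir W: first cell '.' (not opp) -> no flip
Dir E: first cell '.' (not opp) -> no flip
Dir SW: first cell 'W' (not opp) -> no flip
Dir S: opp run (3,4) capped by W -> flip
Dir SE: first cell '.' (not opp) -> no flip
All flips: (3,4)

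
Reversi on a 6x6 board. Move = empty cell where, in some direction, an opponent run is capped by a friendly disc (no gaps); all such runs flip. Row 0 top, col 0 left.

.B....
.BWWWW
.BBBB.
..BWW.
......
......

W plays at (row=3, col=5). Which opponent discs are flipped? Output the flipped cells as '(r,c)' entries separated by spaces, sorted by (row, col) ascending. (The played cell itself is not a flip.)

Dir NW: opp run (2,4) capped by W -> flip
Dir N: first cell '.' (not opp) -> no flip
Dir NE: edge -> no flip
Dir W: first cell 'W' (not opp) -> no flip
Dir E: edge -> no flip
Dir SW: first cell '.' (not opp) -> no flip
Dir S: first cell '.' (not opp) -> no flip
Dir SE: edge -> no flip

Answer: (2,4)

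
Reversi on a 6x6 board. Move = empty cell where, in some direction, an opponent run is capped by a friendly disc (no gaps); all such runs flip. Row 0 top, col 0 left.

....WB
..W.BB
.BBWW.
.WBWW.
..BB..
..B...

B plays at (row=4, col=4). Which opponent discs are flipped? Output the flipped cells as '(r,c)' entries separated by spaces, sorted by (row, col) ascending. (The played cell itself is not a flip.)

Dir NW: opp run (3,3) capped by B -> flip
Dir N: opp run (3,4) (2,4) capped by B -> flip
Dir NE: first cell '.' (not opp) -> no flip
Dir W: first cell 'B' (not opp) -> no flip
Dir E: first cell '.' (not opp) -> no flip
Dir SW: first cell '.' (not opp) -> no flip
Dir S: first cell '.' (not opp) -> no flip
Dir SE: first cell '.' (not opp) -> no flip

Answer: (2,4) (3,3) (3,4)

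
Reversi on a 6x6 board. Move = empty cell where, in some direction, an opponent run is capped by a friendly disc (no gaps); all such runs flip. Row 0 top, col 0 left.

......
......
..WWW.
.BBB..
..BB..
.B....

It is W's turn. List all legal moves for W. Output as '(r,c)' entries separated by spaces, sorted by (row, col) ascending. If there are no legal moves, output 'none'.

(2,0): no bracket -> illegal
(2,1): no bracket -> illegal
(3,0): no bracket -> illegal
(3,4): no bracket -> illegal
(4,0): flips 1 -> legal
(4,1): flips 1 -> legal
(4,4): flips 1 -> legal
(5,0): no bracket -> illegal
(5,2): flips 2 -> legal
(5,3): flips 2 -> legal
(5,4): no bracket -> illegal

Answer: (4,0) (4,1) (4,4) (5,2) (5,3)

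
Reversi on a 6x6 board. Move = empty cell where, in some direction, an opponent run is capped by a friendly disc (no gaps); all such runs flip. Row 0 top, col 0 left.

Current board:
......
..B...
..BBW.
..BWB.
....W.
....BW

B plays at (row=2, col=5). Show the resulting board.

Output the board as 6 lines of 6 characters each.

Answer: ......
..B...
..BBBB
..BWB.
....W.
....BW

Derivation:
Place B at (2,5); scan 8 dirs for brackets.
Dir NW: first cell '.' (not opp) -> no flip
Dir N: first cell '.' (not opp) -> no flip
Dir NE: edge -> no flip
Dir W: opp run (2,4) capped by B -> flip
Dir E: edge -> no flip
Dir SW: first cell 'B' (not opp) -> no flip
Dir S: first cell '.' (not opp) -> no flip
Dir SE: edge -> no flip
All flips: (2,4)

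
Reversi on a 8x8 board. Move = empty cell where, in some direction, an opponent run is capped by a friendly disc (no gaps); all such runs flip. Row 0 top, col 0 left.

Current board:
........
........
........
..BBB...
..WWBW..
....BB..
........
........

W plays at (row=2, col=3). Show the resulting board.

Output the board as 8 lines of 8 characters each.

Answer: ........
........
...W....
..BWW...
..WWBW..
....BB..
........
........

Derivation:
Place W at (2,3); scan 8 dirs for brackets.
Dir NW: first cell '.' (not opp) -> no flip
Dir N: first cell '.' (not opp) -> no flip
Dir NE: first cell '.' (not opp) -> no flip
Dir W: first cell '.' (not opp) -> no flip
Dir E: first cell '.' (not opp) -> no flip
Dir SW: opp run (3,2), next='.' -> no flip
Dir S: opp run (3,3) capped by W -> flip
Dir SE: opp run (3,4) capped by W -> flip
All flips: (3,3) (3,4)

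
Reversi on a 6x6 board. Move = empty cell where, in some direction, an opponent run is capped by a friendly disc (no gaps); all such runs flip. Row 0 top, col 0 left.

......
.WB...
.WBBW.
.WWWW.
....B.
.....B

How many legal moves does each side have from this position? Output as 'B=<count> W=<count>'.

Answer: B=11 W=6

Derivation:
-- B to move --
(0,0): flips 1 -> legal
(0,1): no bracket -> illegal
(0,2): no bracket -> illegal
(1,0): flips 1 -> legal
(1,3): no bracket -> illegal
(1,4): flips 2 -> legal
(1,5): no bracket -> illegal
(2,0): flips 1 -> legal
(2,5): flips 1 -> legal
(3,0): flips 1 -> legal
(3,5): no bracket -> illegal
(4,0): flips 1 -> legal
(4,1): flips 1 -> legal
(4,2): flips 1 -> legal
(4,3): flips 1 -> legal
(4,5): flips 1 -> legal
B mobility = 11
-- W to move --
(0,1): flips 2 -> legal
(0,2): flips 2 -> legal
(0,3): flips 1 -> legal
(1,3): flips 3 -> legal
(1,4): flips 1 -> legal
(3,5): no bracket -> illegal
(4,3): no bracket -> illegal
(4,5): no bracket -> illegal
(5,3): no bracket -> illegal
(5,4): flips 1 -> legal
W mobility = 6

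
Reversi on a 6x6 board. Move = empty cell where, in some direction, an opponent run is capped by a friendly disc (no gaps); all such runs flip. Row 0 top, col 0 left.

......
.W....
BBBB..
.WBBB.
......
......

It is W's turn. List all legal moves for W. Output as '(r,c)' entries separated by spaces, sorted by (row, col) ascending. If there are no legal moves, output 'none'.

(1,0): no bracket -> illegal
(1,2): no bracket -> illegal
(1,3): flips 1 -> legal
(1,4): no bracket -> illegal
(2,4): no bracket -> illegal
(2,5): no bracket -> illegal
(3,0): no bracket -> illegal
(3,5): flips 3 -> legal
(4,1): no bracket -> illegal
(4,2): no bracket -> illegal
(4,3): no bracket -> illegal
(4,4): flips 2 -> legal
(4,5): no bracket -> illegal

Answer: (1,3) (3,5) (4,4)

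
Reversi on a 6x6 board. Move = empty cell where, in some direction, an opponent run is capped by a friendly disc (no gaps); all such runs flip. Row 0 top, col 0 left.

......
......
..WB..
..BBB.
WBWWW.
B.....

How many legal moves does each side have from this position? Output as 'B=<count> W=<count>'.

-- B to move --
(1,1): flips 1 -> legal
(1,2): flips 1 -> legal
(1,3): no bracket -> illegal
(2,1): flips 1 -> legal
(3,0): flips 1 -> legal
(3,1): no bracket -> illegal
(3,5): no bracket -> illegal
(4,5): flips 3 -> legal
(5,1): flips 1 -> legal
(5,2): flips 2 -> legal
(5,3): flips 1 -> legal
(5,4): flips 2 -> legal
(5,5): flips 1 -> legal
B mobility = 10
-- W to move --
(1,2): no bracket -> illegal
(1,3): flips 2 -> legal
(1,4): no bracket -> illegal
(2,1): flips 1 -> legal
(2,4): flips 3 -> legal
(2,5): flips 1 -> legal
(3,0): no bracket -> illegal
(3,1): no bracket -> illegal
(3,5): no bracket -> illegal
(4,5): no bracket -> illegal
(5,1): no bracket -> illegal
(5,2): no bracket -> illegal
W mobility = 4

Answer: B=10 W=4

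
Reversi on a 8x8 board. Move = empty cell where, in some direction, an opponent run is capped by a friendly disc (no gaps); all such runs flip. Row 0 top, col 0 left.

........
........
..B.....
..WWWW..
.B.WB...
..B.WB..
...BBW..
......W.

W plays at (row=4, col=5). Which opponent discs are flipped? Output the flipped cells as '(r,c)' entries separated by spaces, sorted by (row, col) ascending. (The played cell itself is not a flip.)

Dir NW: first cell 'W' (not opp) -> no flip
Dir N: first cell 'W' (not opp) -> no flip
Dir NE: first cell '.' (not opp) -> no flip
Dir W: opp run (4,4) capped by W -> flip
Dir E: first cell '.' (not opp) -> no flip
Dir SW: first cell 'W' (not opp) -> no flip
Dir S: opp run (5,5) capped by W -> flip
Dir SE: first cell '.' (not opp) -> no flip

Answer: (4,4) (5,5)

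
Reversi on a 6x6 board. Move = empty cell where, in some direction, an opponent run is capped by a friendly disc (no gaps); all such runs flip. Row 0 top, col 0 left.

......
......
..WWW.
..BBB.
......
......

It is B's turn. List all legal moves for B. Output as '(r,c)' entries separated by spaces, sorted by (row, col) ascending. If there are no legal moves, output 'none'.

Answer: (1,1) (1,2) (1,3) (1,4) (1,5)

Derivation:
(1,1): flips 1 -> legal
(1,2): flips 2 -> legal
(1,3): flips 1 -> legal
(1,4): flips 2 -> legal
(1,5): flips 1 -> legal
(2,1): no bracket -> illegal
(2,5): no bracket -> illegal
(3,1): no bracket -> illegal
(3,5): no bracket -> illegal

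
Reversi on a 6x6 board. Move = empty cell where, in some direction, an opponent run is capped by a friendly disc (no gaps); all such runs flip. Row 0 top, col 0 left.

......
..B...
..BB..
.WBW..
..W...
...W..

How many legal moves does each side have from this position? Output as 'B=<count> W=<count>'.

-- B to move --
(2,0): no bracket -> illegal
(2,1): no bracket -> illegal
(2,4): no bracket -> illegal
(3,0): flips 1 -> legal
(3,4): flips 1 -> legal
(4,0): flips 1 -> legal
(4,1): no bracket -> illegal
(4,3): flips 1 -> legal
(4,4): flips 1 -> legal
(5,1): no bracket -> illegal
(5,2): flips 1 -> legal
(5,4): no bracket -> illegal
B mobility = 6
-- W to move --
(0,1): no bracket -> illegal
(0,2): flips 3 -> legal
(0,3): no bracket -> illegal
(1,1): flips 1 -> legal
(1,3): flips 2 -> legal
(1,4): no bracket -> illegal
(2,1): no bracket -> illegal
(2,4): no bracket -> illegal
(3,4): no bracket -> illegal
(4,1): no bracket -> illegal
(4,3): no bracket -> illegal
W mobility = 3

Answer: B=6 W=3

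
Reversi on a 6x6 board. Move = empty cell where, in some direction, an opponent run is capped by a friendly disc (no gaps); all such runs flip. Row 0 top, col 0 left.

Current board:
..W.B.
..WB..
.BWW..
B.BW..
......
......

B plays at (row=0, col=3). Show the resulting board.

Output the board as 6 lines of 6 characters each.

Place B at (0,3); scan 8 dirs for brackets.
Dir NW: edge -> no flip
Dir N: edge -> no flip
Dir NE: edge -> no flip
Dir W: opp run (0,2), next='.' -> no flip
Dir E: first cell 'B' (not opp) -> no flip
Dir SW: opp run (1,2) capped by B -> flip
Dir S: first cell 'B' (not opp) -> no flip
Dir SE: first cell '.' (not opp) -> no flip
All flips: (1,2)

Answer: ..WBB.
..BB..
.BWW..
B.BW..
......
......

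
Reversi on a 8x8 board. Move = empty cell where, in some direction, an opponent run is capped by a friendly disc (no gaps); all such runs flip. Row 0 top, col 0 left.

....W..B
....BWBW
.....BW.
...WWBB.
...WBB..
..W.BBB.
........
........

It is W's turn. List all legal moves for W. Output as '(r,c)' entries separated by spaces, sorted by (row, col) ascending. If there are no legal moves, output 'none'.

(0,3): no bracket -> illegal
(0,5): no bracket -> illegal
(0,6): flips 1 -> legal
(1,3): flips 1 -> legal
(2,3): no bracket -> illegal
(2,4): flips 2 -> legal
(2,7): no bracket -> illegal
(3,7): flips 2 -> legal
(4,6): flips 3 -> legal
(4,7): no bracket -> illegal
(5,3): flips 2 -> legal
(5,7): no bracket -> illegal
(6,3): no bracket -> illegal
(6,4): flips 2 -> legal
(6,5): flips 5 -> legal
(6,6): flips 2 -> legal
(6,7): flips 2 -> legal

Answer: (0,6) (1,3) (2,4) (3,7) (4,6) (5,3) (6,4) (6,5) (6,6) (6,7)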